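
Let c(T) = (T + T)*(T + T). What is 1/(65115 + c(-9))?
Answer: 1/65439 ≈ 1.5281e-5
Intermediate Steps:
c(T) = 4*T² (c(T) = (2*T)*(2*T) = 4*T²)
1/(65115 + c(-9)) = 1/(65115 + 4*(-9)²) = 1/(65115 + 4*81) = 1/(65115 + 324) = 1/65439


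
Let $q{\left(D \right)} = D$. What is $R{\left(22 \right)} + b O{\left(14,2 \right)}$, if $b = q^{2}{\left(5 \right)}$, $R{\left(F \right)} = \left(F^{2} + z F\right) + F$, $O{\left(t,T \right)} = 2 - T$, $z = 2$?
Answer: $550$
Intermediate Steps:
$R{\left(F \right)} = F^{2} + 3 F$ ($R{\left(F \right)} = \left(F^{2} + 2 F\right) + F = F^{2} + 3 F$)
$b = 25$ ($b = 5^{2} = 25$)
$R{\left(22 \right)} + b O{\left(14,2 \right)} = 22 \left(3 + 22\right) + 25 \left(2 - 2\right) = 22 \cdot 25 + 25 \left(2 - 2\right) = 550 + 25 \cdot 0 = 550 + 0 = 550$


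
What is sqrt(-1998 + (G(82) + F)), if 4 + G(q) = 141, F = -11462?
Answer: I*sqrt(13323) ≈ 115.43*I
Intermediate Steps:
G(q) = 137 (G(q) = -4 + 141 = 137)
sqrt(-1998 + (G(82) + F)) = sqrt(-1998 + (137 - 11462)) = sqrt(-1998 - 11325) = sqrt(-13323) = I*sqrt(13323)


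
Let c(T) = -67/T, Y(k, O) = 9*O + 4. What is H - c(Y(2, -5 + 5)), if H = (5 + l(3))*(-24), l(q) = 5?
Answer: -893/4 ≈ -223.25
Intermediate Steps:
Y(k, O) = 4 + 9*O
H = -240 (H = (5 + 5)*(-24) = 10*(-24) = -240)
H - c(Y(2, -5 + 5)) = -240 - (-67)/(4 + 9*(-5 + 5)) = -240 - (-67)/(4 + 9*0) = -240 - (-67)/(4 + 0) = -240 - (-67)/4 = -240 - 1*(-67/4) = -240 + 67/4 = -893/4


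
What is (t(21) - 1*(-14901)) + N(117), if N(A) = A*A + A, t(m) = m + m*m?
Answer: 29169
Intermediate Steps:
t(m) = m + m**2
N(A) = A + A**2 (N(A) = A**2 + A = A + A**2)
(t(21) - 1*(-14901)) + N(117) = (21*(1 + 21) - 1*(-14901)) + 117*(1 + 117) = (21*22 + 14901) + 117*118 = (462 + 14901) + 13806 = 15363 + 13806 = 29169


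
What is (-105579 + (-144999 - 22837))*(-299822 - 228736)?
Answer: 144515685570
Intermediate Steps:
(-105579 + (-144999 - 22837))*(-299822 - 228736) = (-105579 - 167836)*(-528558) = -273415*(-528558) = 144515685570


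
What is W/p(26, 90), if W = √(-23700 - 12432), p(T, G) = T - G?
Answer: -I*√9033/32 ≈ -2.9701*I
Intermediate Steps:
W = 2*I*√9033 (W = √(-36132) = 2*I*√9033 ≈ 190.08*I)
W/p(26, 90) = (2*I*√9033)/(26 - 1*90) = (2*I*√9033)/(26 - 90) = (2*I*√9033)/(-64) = (2*I*√9033)*(-1/64) = -I*√9033/32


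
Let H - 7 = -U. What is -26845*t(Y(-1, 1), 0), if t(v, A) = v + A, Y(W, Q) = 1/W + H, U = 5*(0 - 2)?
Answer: -429520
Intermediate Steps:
U = -10 (U = 5*(-2) = -10)
H = 17 (H = 7 - 1*(-10) = 7 + 10 = 17)
Y(W, Q) = 17 + 1/W (Y(W, Q) = 1/W + 17 = 17 + 1/W)
t(v, A) = A + v
-26845*t(Y(-1, 1), 0) = -26845*(0 + (17 + 1/(-1))) = -26845*(0 + (17 - 1)) = -26845*(0 + 16) = -26845*16 = -429520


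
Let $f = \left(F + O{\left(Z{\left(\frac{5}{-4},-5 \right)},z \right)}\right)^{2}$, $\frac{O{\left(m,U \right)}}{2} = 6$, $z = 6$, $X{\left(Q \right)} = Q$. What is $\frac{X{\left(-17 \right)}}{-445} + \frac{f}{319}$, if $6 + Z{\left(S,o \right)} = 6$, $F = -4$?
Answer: $\frac{33903}{141955} \approx 0.23883$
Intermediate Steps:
$Z{\left(S,o \right)} = 0$ ($Z{\left(S,o \right)} = -6 + 6 = 0$)
$O{\left(m,U \right)} = 12$ ($O{\left(m,U \right)} = 2 \cdot 6 = 12$)
$f = 64$ ($f = \left(-4 + 12\right)^{2} = 8^{2} = 64$)
$\frac{X{\left(-17 \right)}}{-445} + \frac{f}{319} = - \frac{17}{-445} + \frac{64}{319} = \left(-17\right) \left(- \frac{1}{445}\right) + 64 \cdot \frac{1}{319} = \frac{17}{445} + \frac{64}{319} = \frac{33903}{141955}$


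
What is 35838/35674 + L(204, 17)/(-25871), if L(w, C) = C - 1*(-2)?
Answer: 463243546/461461027 ≈ 1.0039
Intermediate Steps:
L(w, C) = 2 + C (L(w, C) = C + 2 = 2 + C)
35838/35674 + L(204, 17)/(-25871) = 35838/35674 + (2 + 17)/(-25871) = 35838*(1/35674) + 19*(-1/25871) = 17919/17837 - 19/25871 = 463243546/461461027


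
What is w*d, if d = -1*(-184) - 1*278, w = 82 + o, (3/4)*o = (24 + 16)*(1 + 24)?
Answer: -399124/3 ≈ -1.3304e+5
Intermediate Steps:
o = 4000/3 (o = 4*((24 + 16)*(1 + 24))/3 = 4*(40*25)/3 = (4/3)*1000 = 4000/3 ≈ 1333.3)
w = 4246/3 (w = 82 + 4000/3 = 4246/3 ≈ 1415.3)
d = -94 (d = 184 - 278 = -94)
w*d = (4246/3)*(-94) = -399124/3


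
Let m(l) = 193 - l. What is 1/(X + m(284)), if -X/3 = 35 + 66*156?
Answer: -1/31084 ≈ -3.2171e-5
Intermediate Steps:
X = -30993 (X = -3*(35 + 66*156) = -3*(35 + 10296) = -3*10331 = -30993)
1/(X + m(284)) = 1/(-30993 + (193 - 1*284)) = 1/(-30993 + (193 - 284)) = 1/(-30993 - 91) = 1/(-31084) = -1/31084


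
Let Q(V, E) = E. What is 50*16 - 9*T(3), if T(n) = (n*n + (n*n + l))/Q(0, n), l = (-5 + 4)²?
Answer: 743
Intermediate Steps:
l = 1 (l = (-1)² = 1)
T(n) = (1 + 2*n²)/n (T(n) = (n*n + (n*n + 1))/n = (n² + (n² + 1))/n = (n² + (1 + n²))/n = (1 + 2*n²)/n)
50*16 - 9*T(3) = 50*16 - 9*(1/3 + 2*3) = 800 - 9*(⅓ + 6) = 800 - 9*19/3 = 800 - 57 = 743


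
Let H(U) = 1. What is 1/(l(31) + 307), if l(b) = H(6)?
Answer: 1/308 ≈ 0.0032468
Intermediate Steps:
l(b) = 1
1/(l(31) + 307) = 1/(1 + 307) = 1/308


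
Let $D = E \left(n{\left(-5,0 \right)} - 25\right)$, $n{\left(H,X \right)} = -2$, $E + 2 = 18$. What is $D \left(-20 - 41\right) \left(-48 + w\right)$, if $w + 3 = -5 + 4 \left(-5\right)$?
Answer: $-2002752$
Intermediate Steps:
$E = 16$ ($E = -2 + 18 = 16$)
$w = -28$ ($w = -3 + \left(-5 + 4 \left(-5\right)\right) = -3 - 25 = -28$)
$D = -432$ ($D = 16 \left(-2 - 25\right) = 16 \left(-27\right) = -432$)
$D \left(-20 - 41\right) \left(-48 + w\right) = - 432 \left(-20 - 41\right) \left(-48 - 28\right) = - 432 \left(\left(-61\right) \left(-76\right)\right) = \left(-432\right) 4636 = -2002752$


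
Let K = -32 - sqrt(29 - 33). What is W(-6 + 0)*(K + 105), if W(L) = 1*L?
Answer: -438 + 12*I ≈ -438.0 + 12.0*I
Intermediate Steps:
W(L) = L
K = -32 - 2*I (K = -32 - sqrt(-4) = -32 - 2*I ≈ -32.0 - 2.0*I)
W(-6 + 0)*(K + 105) = (-6 + 0)*((-32 - 2*I) + 105) = -6*(73 - 2*I) = -438 + 12*I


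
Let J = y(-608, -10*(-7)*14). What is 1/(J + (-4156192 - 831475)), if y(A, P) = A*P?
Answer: -1/5583507 ≈ -1.7910e-7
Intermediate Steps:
J = -595840 (J = -608*(-10*(-7))*14 = -42560*14 = -608*980 = -595840)
1/(J + (-4156192 - 831475)) = 1/(-595840 + (-4156192 - 831475)) = 1/(-595840 - 4987667) = 1/(-5583507) = -1/5583507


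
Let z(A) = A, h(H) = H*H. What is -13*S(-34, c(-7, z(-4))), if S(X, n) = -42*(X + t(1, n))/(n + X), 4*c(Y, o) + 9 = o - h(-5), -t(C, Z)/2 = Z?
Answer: 5460/29 ≈ 188.28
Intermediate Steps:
h(H) = H²
t(C, Z) = -2*Z
c(Y, o) = -17/2 + o/4 (c(Y, o) = -9/4 + (o - 1*(-5)²)/4 = -9/4 + (o - 1*25)/4 = -9/4 + (o - 25)/4 = -9/4 + (-25 + o)/4 = -9/4 + (-25/4 + o/4) = -17/2 + o/4)
S(X, n) = -42*(X - 2*n)/(X + n) (S(X, n) = -42*(X - 2*n)/(n + X) = -42*(X - 2*n)/(X + n))
-13*S(-34, c(-7, z(-4))) = -546*(-1*(-34) + 2*(-17/2 + (¼)*(-4)))/(-34 + (-17/2 + (¼)*(-4))) = -546*(34 + 2*(-17/2 - 1))/(-34 + (-17/2 - 1)) = -546*(34 + 2*(-19/2))/(-34 - 19/2) = -546*(34 - 19)/(-87/2) = -546*(-2)*15/87 = -13*(-420/29) = 5460/29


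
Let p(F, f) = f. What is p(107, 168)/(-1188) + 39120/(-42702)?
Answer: -6158/5823 ≈ -1.0575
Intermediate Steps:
p(107, 168)/(-1188) + 39120/(-42702) = 168/(-1188) + 39120/(-42702) = 168*(-1/1188) + 39120*(-1/42702) = -14/99 - 6520/7117 = -6158/5823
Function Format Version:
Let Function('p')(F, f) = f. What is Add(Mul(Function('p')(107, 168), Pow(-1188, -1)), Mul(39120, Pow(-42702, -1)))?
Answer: Rational(-6158, 5823) ≈ -1.0575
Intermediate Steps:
Add(Mul(Function('p')(107, 168), Pow(-1188, -1)), Mul(39120, Pow(-42702, -1))) = Add(Mul(168, Pow(-1188, -1)), Mul(39120, Pow(-42702, -1))) = Add(Mul(168, Rational(-1, 1188)), Mul(39120, Rational(-1, 42702))) = Add(Rational(-14, 99), Rational(-6520, 7117)) = Rational(-6158, 5823)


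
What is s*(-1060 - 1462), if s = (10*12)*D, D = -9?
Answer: 2723760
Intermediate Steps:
s = -1080 (s = (10*12)*(-9) = 120*(-9) = -1080)
s*(-1060 - 1462) = -1080*(-1060 - 1462) = -1080*(-2522) = 2723760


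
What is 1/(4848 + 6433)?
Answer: 1/11281 ≈ 8.8645e-5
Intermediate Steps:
1/(4848 + 6433) = 1/11281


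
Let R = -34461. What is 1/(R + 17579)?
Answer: -1/16882 ≈ -5.9235e-5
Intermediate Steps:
1/(R + 17579) = 1/(-34461 + 17579) = 1/(-16882) = -1/16882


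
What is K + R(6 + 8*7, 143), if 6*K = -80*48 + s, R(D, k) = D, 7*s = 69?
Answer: -8069/14 ≈ -576.36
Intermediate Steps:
s = 69/7 (s = (⅐)*69 = 69/7 ≈ 9.8571)
K = -8937/14 (K = (-80*48 + 69/7)/6 = (-3840 + 69/7)/6 = (⅙)*(-26811/7) = -8937/14 ≈ -638.36)
K + R(6 + 8*7, 143) = -8937/14 + (6 + 8*7) = -8937/14 + (6 + 56) = -8937/14 + 62 = -8069/14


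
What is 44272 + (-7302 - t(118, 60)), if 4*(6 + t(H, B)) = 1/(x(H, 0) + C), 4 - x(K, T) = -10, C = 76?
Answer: 13311359/360 ≈ 36976.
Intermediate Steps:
x(K, T) = 14 (x(K, T) = 4 - 1*(-10) = 4 + 10 = 14)
t(H, B) = -2159/360 (t(H, B) = -6 + 1/(4*(14 + 76)) = -6 + (¼)/90 = -6 + (¼)*(1/90) = -6 + 1/360 = -2159/360)
44272 + (-7302 - t(118, 60)) = 44272 + (-7302 - 1*(-2159/360)) = 44272 + (-7302 + 2159/360) = 44272 - 2626561/360 = 13311359/360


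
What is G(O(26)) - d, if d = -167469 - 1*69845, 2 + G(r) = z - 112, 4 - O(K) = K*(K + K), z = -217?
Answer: 236983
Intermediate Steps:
O(K) = 4 - 2*K² (O(K) = 4 - K*(K + K) = 4 - K*2*K = 4 - 2*K²)
G(r) = -331 (G(r) = -2 + (-217 - 112) = -2 - 329 = -331)
d = -237314 (d = -167469 - 69845 = -237314)
G(O(26)) - d = -331 - 1*(-237314) = -331 + 237314 = 236983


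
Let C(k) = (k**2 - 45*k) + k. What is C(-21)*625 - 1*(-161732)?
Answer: 1014857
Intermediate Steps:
C(k) = k**2 - 44*k
C(-21)*625 - 1*(-161732) = -21*(-44 - 21)*625 - 1*(-161732) = -21*(-65)*625 + 161732 = 1365*625 + 161732 = 853125 + 161732 = 1014857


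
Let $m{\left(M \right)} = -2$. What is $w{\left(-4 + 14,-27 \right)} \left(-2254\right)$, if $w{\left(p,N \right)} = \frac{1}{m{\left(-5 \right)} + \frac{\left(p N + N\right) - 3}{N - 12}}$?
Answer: $- \frac{14651}{37} \approx -395.97$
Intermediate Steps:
$w{\left(p,N \right)} = \frac{1}{-2 + \frac{-3 + N + N p}{-12 + N}}$ ($w{\left(p,N \right)} = \frac{1}{-2 + \frac{\left(p N + N\right) - 3}{N - 12}} = \frac{1}{-2 + \frac{\left(N p + N\right) - 3}{-12 + N}} = \frac{1}{-2 + \frac{\left(N + N p\right) - 3}{-12 + N}} = \frac{1}{-2 + \frac{-3 + N + N p}{-12 + N}}$)
$w{\left(-4 + 14,-27 \right)} \left(-2254\right) = \frac{-12 - 27}{21 - -27 - 27 \left(-4 + 14\right)} \left(-2254\right) = \frac{1}{21 + 27 - 270} \left(-39\right) \left(-2254\right) = \frac{1}{-222} \left(-39\right) \left(-2254\right) = \left(- \frac{1}{222}\right) \left(-39\right) \left(-2254\right) = \frac{13}{74} \left(-2254\right) = - \frac{14651}{37}$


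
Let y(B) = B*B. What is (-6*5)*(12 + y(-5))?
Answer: -1110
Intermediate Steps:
y(B) = B²
(-6*5)*(12 + y(-5)) = (-6*5)*(12 + (-5)²) = -30*(12 + 25) = -30*37 = -1110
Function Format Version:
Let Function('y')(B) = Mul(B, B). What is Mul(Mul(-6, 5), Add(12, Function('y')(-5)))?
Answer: -1110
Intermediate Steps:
Function('y')(B) = Pow(B, 2)
Mul(Mul(-6, 5), Add(12, Function('y')(-5))) = Mul(Mul(-6, 5), Add(12, Pow(-5, 2))) = Mul(-30, Add(12, 25)) = Mul(-30, 37) = -1110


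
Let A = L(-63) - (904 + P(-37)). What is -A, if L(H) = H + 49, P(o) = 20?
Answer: 938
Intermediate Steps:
L(H) = 49 + H
A = -938 (A = (49 - 63) - (904 + 20) = -14 - 1*924 = -14 - 924 = -938)
-A = -1*(-938) = 938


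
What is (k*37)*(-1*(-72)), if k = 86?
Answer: 229104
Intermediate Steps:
(k*37)*(-1*(-72)) = (86*37)*(-1*(-72)) = 3182*72 = 229104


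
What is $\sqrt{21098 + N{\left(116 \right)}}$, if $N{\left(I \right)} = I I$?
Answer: $\sqrt{34554} \approx 185.89$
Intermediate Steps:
$N{\left(I \right)} = I^{2}$
$\sqrt{21098 + N{\left(116 \right)}} = \sqrt{21098 + 116^{2}} = \sqrt{21098 + 13456} = \sqrt{34554}$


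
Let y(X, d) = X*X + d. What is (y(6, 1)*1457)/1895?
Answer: 53909/1895 ≈ 28.448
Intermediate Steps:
y(X, d) = d + X² (y(X, d) = X² + d = d + X²)
(y(6, 1)*1457)/1895 = ((1 + 6²)*1457)/1895 = ((1 + 36)*1457)*(1/1895) = (37*1457)*(1/1895) = 53909*(1/1895) = 53909/1895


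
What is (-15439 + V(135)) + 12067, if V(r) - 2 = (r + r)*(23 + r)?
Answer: 39290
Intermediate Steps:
V(r) = 2 + 2*r*(23 + r) (V(r) = 2 + (r + r)*(23 + r) = 2 + (2*r)*(23 + r) = 2 + 2*r*(23 + r))
(-15439 + V(135)) + 12067 = (-15439 + (2 + 2*135**2 + 46*135)) + 12067 = (-15439 + (2 + 2*18225 + 6210)) + 12067 = (-15439 + (2 + 36450 + 6210)) + 12067 = (-15439 + 42662) + 12067 = 27223 + 12067 = 39290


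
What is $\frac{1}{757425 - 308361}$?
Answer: $\frac{1}{449064} \approx 2.2269 \cdot 10^{-6}$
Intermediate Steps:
$\frac{1}{757425 - 308361} = \frac{1}{449064}$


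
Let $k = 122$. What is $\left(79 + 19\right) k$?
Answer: $11956$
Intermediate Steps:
$\left(79 + 19\right) k = \left(79 + 19\right) 122 = 98 \cdot 122 = 11956$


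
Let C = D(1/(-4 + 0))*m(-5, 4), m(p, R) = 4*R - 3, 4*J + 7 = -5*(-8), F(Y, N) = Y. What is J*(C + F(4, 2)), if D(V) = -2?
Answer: -363/2 ≈ -181.50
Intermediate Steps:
J = 33/4 (J = -7/4 + (-5*(-8))/4 = -7/4 + (¼)*40 = -7/4 + 10 = 33/4 ≈ 8.2500)
m(p, R) = -3 + 4*R
C = -26 (C = -2*(-3 + 4*4) = -2*(-3 + 16) = -2*13 = -26)
J*(C + F(4, 2)) = 33*(-26 + 4)/4 = (33/4)*(-22) = -363/2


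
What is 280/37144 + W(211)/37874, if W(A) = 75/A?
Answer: 280047715/37104135202 ≈ 0.0075476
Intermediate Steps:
280/37144 + W(211)/37874 = 280/37144 + (75/211)/37874 = 280*(1/37144) + (75*(1/211))*(1/37874) = 35/4643 + (75/211)*(1/37874) = 35/4643 + 75/7991414 = 280047715/37104135202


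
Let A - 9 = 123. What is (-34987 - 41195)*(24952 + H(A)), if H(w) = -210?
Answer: -1884895044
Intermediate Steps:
A = 132 (A = 9 + 123 = 132)
(-34987 - 41195)*(24952 + H(A)) = (-34987 - 41195)*(24952 - 210) = -76182*24742 = -1884895044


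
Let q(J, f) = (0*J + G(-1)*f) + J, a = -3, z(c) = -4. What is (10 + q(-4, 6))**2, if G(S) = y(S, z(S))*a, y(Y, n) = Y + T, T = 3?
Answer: 900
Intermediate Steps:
y(Y, n) = 3 + Y (y(Y, n) = Y + 3 = 3 + Y)
G(S) = -9 - 3*S (G(S) = (3 + S)*(-3) = -9 - 3*S)
q(J, f) = J - 6*f (q(J, f) = (0*J + (-9 - 3*(-1))*f) + J = (0 + (-9 + 3)*f) + J = (0 - 6*f) + J = -6*f + J = J - 6*f)
(10 + q(-4, 6))**2 = (10 + (-4 - 6*6))**2 = (10 + (-4 - 36))**2 = (10 - 40)**2 = (-30)**2 = 900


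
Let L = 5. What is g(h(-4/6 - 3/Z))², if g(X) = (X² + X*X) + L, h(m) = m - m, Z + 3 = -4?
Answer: 25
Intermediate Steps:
Z = -7 (Z = -3 - 4 = -7)
h(m) = 0
g(X) = 5 + 2*X² (g(X) = (X² + X*X) + 5 = (X² + X²) + 5 = 2*X² + 5 = 5 + 2*X²)
g(h(-4/6 - 3/Z))² = (5 + 2*0²)² = (5 + 2*0)² = (5 + 0)² = 5² = 25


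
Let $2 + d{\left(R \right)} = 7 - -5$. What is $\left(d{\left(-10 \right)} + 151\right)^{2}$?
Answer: $25921$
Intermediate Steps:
$d{\left(R \right)} = 10$ ($d{\left(R \right)} = -2 + \left(7 - -5\right) = -2 + \left(7 + 5\right) = -2 + 12 = 10$)
$\left(d{\left(-10 \right)} + 151\right)^{2} = \left(10 + 151\right)^{2} = 161^{2} = 25921$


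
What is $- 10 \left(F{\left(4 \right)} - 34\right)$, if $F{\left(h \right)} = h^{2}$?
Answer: $180$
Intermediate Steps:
$- 10 \left(F{\left(4 \right)} - 34\right) = - 10 \left(4^{2} - 34\right) = - 10 \left(16 - 34\right) = \left(-10\right) \left(-18\right) = 180$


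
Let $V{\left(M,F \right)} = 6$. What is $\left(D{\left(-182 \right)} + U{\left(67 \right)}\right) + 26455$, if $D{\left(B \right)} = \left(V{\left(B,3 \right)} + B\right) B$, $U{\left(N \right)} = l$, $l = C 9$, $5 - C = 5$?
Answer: $58487$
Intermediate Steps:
$C = 0$ ($C = 5 - 5 = 0$)
$l = 0$ ($l = 0 \cdot 9 = 0$)
$U{\left(N \right)} = 0$
$D{\left(B \right)} = B \left(6 + B\right)$ ($D{\left(B \right)} = \left(6 + B\right) B = B \left(6 + B\right)$)
$\left(D{\left(-182 \right)} + U{\left(67 \right)}\right) + 26455 = \left(- 182 \left(6 - 182\right) + 0\right) + 26455 = \left(\left(-182\right) \left(-176\right) + 0\right) + 26455 = \left(32032 + 0\right) + 26455 = 32032 + 26455 = 58487$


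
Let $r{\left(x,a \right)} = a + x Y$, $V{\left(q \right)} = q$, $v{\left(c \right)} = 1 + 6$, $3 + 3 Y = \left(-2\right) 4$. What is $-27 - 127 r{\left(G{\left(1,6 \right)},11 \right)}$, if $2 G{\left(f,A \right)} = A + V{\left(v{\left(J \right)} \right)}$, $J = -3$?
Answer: $\frac{9617}{6} \approx 1602.8$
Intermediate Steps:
$Y = - \frac{11}{3}$ ($Y = -1 + \frac{\left(-2\right) 4}{3} = -1 + \frac{1}{3} \left(-8\right) = -1 - \frac{8}{3} = - \frac{11}{3} \approx -3.6667$)
$v{\left(c \right)} = 7$
$G{\left(f,A \right)} = \frac{7}{2} + \frac{A}{2}$ ($G{\left(f,A \right)} = \frac{A + 7}{2} = \frac{7 + A}{2} = \frac{7}{2} + \frac{A}{2}$)
$r{\left(x,a \right)} = a - \frac{11 x}{3}$ ($r{\left(x,a \right)} = a + x \left(- \frac{11}{3}\right) = a - \frac{11 x}{3}$)
$-27 - 127 r{\left(G{\left(1,6 \right)},11 \right)} = -27 - 127 \left(11 - \frac{11 \left(\frac{7}{2} + \frac{1}{2} \cdot 6\right)}{3}\right) = -27 - 127 \left(11 - \frac{11 \left(\frac{7}{2} + 3\right)}{3}\right) = -27 - 127 \left(11 - \frac{143}{6}\right) = -27 - - \frac{9779}{6} = -27 + \frac{9779}{6} = \frac{9617}{6}$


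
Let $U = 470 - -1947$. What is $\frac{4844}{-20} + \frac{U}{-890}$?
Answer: $- \frac{43595}{178} \approx -244.92$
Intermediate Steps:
$U = 2417$ ($U = 470 + 1947 = 2417$)
$\frac{4844}{-20} + \frac{U}{-890} = \frac{4844}{-20} + \frac{2417}{-890} = 4844 \left(- \frac{1}{20}\right) + 2417 \left(- \frac{1}{890}\right) = - \frac{1211}{5} - \frac{2417}{890} = - \frac{43595}{178}$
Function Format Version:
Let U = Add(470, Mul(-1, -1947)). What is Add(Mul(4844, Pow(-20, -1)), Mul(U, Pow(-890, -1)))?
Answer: Rational(-43595, 178) ≈ -244.92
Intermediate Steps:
U = 2417 (U = Add(470, 1947) = 2417)
Add(Mul(4844, Pow(-20, -1)), Mul(U, Pow(-890, -1))) = Add(Mul(4844, Pow(-20, -1)), Mul(2417, Pow(-890, -1))) = Add(Mul(4844, Rational(-1, 20)), Mul(2417, Rational(-1, 890))) = Add(Rational(-1211, 5), Rational(-2417, 890)) = Rational(-43595, 178)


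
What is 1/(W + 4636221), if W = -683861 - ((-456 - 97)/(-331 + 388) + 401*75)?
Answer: 57/223570798 ≈ 2.5495e-7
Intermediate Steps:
W = -40693799/57 (W = -683861 - (-553/57 + 30075) = -683861 - 1*1713722/57 = -683861 - 1713722/57 = -40693799/57 ≈ -7.1393e+5)
1/(W + 4636221) = 1/(-40693799/57 + 4636221) = 1/(223570798/57) = 57/223570798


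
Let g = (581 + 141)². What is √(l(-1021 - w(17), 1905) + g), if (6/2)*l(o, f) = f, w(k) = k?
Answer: 3*√57991 ≈ 722.44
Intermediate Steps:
g = 521284 (g = 722² = 521284)
l(o, f) = f/3
√(l(-1021 - w(17), 1905) + g) = √((⅓)*1905 + 521284) = √(635 + 521284) = √521919 = 3*√57991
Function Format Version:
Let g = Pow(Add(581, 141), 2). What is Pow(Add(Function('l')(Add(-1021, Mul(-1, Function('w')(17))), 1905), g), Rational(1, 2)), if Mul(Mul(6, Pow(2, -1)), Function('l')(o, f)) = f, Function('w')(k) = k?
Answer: Mul(3, Pow(57991, Rational(1, 2))) ≈ 722.44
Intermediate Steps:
g = 521284 (g = Pow(722, 2) = 521284)
Function('l')(o, f) = Mul(Rational(1, 3), f)
Pow(Add(Function('l')(Add(-1021, Mul(-1, Function('w')(17))), 1905), g), Rational(1, 2)) = Pow(Add(Mul(Rational(1, 3), 1905), 521284), Rational(1, 2)) = Pow(Add(635, 521284), Rational(1, 2)) = Pow(521919, Rational(1, 2)) = Mul(3, Pow(57991, Rational(1, 2)))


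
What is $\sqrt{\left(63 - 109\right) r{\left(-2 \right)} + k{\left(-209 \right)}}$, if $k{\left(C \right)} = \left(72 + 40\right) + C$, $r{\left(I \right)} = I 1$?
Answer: $i \sqrt{5} \approx 2.2361 i$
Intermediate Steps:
$r{\left(I \right)} = I$
$k{\left(C \right)} = 112 + C$
$\sqrt{\left(63 - 109\right) r{\left(-2 \right)} + k{\left(-209 \right)}} = \sqrt{\left(63 - 109\right) \left(-2\right) + \left(112 - 209\right)} = \sqrt{\left(-46\right) \left(-2\right) - 97} = \sqrt{92 - 97} = \sqrt{-5} = i \sqrt{5}$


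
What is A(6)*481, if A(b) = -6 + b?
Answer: 0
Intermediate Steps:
A(6)*481 = (-6 + 6)*481 = 0*481 = 0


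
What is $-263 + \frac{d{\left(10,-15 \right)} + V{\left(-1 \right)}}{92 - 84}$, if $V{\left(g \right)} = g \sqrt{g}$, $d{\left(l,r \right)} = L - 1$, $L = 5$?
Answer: $- \frac{525}{2} - \frac{i}{8} \approx -262.5 - 0.125 i$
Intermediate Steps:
$d{\left(l,r \right)} = 4$ ($d{\left(l,r \right)} = 5 - 1 = 4$)
$V{\left(g \right)} = g^{\frac{3}{2}}$
$-263 + \frac{d{\left(10,-15 \right)} + V{\left(-1 \right)}}{92 - 84} = -263 + \frac{4 + \left(-1\right)^{\frac{3}{2}}}{92 - 84} = -263 + \frac{4 - i}{8} = -263 + \left(4 - i\right) \frac{1}{8} = -263 + \left(\frac{1}{2} - \frac{i}{8}\right) = - \frac{525}{2} - \frac{i}{8}$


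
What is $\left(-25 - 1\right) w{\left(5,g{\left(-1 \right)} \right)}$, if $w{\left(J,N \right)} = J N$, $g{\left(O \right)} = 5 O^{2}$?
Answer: $-650$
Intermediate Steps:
$\left(-25 - 1\right) w{\left(5,g{\left(-1 \right)} \right)} = \left(-25 - 1\right) 5 \cdot 5 \left(-1\right)^{2} = - 26 \cdot 5 \cdot 5 \cdot 1 = - 26 \cdot 5 \cdot 5 = \left(-26\right) 25 = -650$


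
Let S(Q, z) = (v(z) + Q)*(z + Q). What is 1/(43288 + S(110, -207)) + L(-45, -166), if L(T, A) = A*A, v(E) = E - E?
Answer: 898821609/32618 ≈ 27556.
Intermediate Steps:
v(E) = 0
L(T, A) = A**2
S(Q, z) = Q*(Q + z) (S(Q, z) = (0 + Q)*(z + Q) = Q*(Q + z))
1/(43288 + S(110, -207)) + L(-45, -166) = 1/(43288 + 110*(110 - 207)) + (-166)**2 = 1/(43288 + 110*(-97)) + 27556 = 1/(43288 - 10670) + 27556 = 1/32618 + 27556 = 898821609/32618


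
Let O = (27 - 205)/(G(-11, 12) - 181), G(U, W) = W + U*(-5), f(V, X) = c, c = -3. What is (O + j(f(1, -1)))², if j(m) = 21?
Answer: 1653796/3249 ≈ 509.02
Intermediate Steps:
f(V, X) = -3
G(U, W) = W - 5*U
O = 89/57 (O = (27 - 205)/((12 - 5*(-11)) - 181) = -178/((12 + 55) - 181) = -178/(67 - 181) = -178/(-114) = -178*(-1/114) = 89/57 ≈ 1.5614)
(O + j(f(1, -1)))² = (89/57 + 21)² = (1286/57)² = 1653796/3249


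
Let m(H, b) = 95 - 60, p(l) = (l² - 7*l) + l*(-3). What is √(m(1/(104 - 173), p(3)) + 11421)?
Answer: 8*√179 ≈ 107.03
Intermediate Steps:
p(l) = l² - 10*l (p(l) = (l² - 7*l) - 3*l = l² - 10*l)
m(H, b) = 35
√(m(1/(104 - 173), p(3)) + 11421) = √(35 + 11421) = √11456 = 8*√179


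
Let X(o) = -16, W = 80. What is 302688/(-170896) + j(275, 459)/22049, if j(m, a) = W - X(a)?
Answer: -416097606/235505369 ≈ -1.7668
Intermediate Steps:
j(m, a) = 96 (j(m, a) = 80 - 1*(-16) = 80 + 16 = 96)
302688/(-170896) + j(275, 459)/22049 = 302688/(-170896) + 96/22049 = 302688*(-1/170896) + 96*(1/22049) = -18918/10681 + 96/22049 = -416097606/235505369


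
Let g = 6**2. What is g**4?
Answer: 1679616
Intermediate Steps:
g = 36
g**4 = 36**4 = 1679616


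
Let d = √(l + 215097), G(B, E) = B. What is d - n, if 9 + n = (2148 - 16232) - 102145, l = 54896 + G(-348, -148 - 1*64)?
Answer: 116238 + √269645 ≈ 1.1676e+5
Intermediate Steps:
l = 54548 (l = 54896 - 348 = 54548)
d = √269645 (d = √(54548 + 215097) = √269645 ≈ 519.27)
n = -116238 (n = -9 + ((2148 - 16232) - 102145) = -9 + (-14084 - 102145) = -9 - 116229 = -116238)
d - n = √269645 - 1*(-116238) = √269645 + 116238 = 116238 + √269645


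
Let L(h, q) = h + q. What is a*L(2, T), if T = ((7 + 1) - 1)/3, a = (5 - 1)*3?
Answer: 52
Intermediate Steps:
a = 12 (a = 4*3 = 12)
T = 7/3 (T = (8 - 1)*(⅓) = 7*(⅓) = 7/3 ≈ 2.3333)
a*L(2, T) = 12*(2 + 7/3) = 12*(13/3) = 52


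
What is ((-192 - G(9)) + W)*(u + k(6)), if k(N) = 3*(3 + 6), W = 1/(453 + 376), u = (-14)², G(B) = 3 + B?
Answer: -37712645/829 ≈ -45492.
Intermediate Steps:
u = 196
W = 1/829 ≈ 0.0012063
k(N) = 27 (k(N) = 3*9 = 27)
((-192 - G(9)) + W)*(u + k(6)) = ((-192 - (3 + 9)) + 1/829)*(196 + 27) = ((-192 - 1*12) + 1/829)*223 = ((-192 - 12) + 1/829)*223 = (-204 + 1/829)*223 = -169115/829*223 = -37712645/829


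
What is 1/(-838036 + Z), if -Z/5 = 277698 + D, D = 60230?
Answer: -1/2527676 ≈ -3.9562e-7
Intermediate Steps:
Z = -1689640 (Z = -5*(277698 + 60230) = -5*337928 = -1689640)
1/(-838036 + Z) = 1/(-838036 - 1689640) = 1/(-2527676) = -1/2527676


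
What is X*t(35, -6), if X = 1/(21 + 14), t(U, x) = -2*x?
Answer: 12/35 ≈ 0.34286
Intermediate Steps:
X = 1/35 ≈ 0.028571
X*t(35, -6) = (-2*(-6))/35 = (1/35)*12 = 12/35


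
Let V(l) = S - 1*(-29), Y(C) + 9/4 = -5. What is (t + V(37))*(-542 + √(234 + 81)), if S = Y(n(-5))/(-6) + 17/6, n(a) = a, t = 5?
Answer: -247423/12 + 913*√35/8 ≈ -19943.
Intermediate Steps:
Y(C) = -29/4 (Y(C) = -9/4 - 5 = -29/4)
S = 97/24 (S = -29/4/(-6) + 17/6 = -29/4*(-⅙) + 17*(⅙) = 29/24 + 17/6 = 97/24 ≈ 4.0417)
V(l) = 793/24 (V(l) = 97/24 - 1*(-29) = 97/24 + 29 = 793/24)
(t + V(37))*(-542 + √(234 + 81)) = (5 + 793/24)*(-542 + √(234 + 81)) = 913*(-542 + √315)/24 = 913*(-542 + 3*√35)/24 = -247423/12 + 913*√35/8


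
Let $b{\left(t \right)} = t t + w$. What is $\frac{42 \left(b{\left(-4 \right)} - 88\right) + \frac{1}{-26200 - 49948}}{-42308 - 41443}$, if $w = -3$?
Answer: $\frac{239866201}{6377471148} \approx 0.037611$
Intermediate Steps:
$b{\left(t \right)} = -3 + t^{2}$ ($b{\left(t \right)} = t t - 3 = t^{2} - 3 = -3 + t^{2}$)
$\frac{42 \left(b{\left(-4 \right)} - 88\right) + \frac{1}{-26200 - 49948}}{-42308 - 41443} = \frac{42 \left(\left(-3 + \left(-4\right)^{2}\right) - 88\right) + \frac{1}{-26200 - 49948}}{-42308 - 41443} = \frac{42 \left(\left(-3 + 16\right) - 88\right) + \frac{1}{-76148}}{-83751} = \left(42 \left(13 - 88\right) - \frac{1}{76148}\right) \left(- \frac{1}{83751}\right) = \left(42 \left(-75\right) - \frac{1}{76148}\right) \left(- \frac{1}{83751}\right) = \left(-3150 - \frac{1}{76148}\right) \left(- \frac{1}{83751}\right) = \left(- \frac{239866201}{76148}\right) \left(- \frac{1}{83751}\right) = \frac{239866201}{6377471148}$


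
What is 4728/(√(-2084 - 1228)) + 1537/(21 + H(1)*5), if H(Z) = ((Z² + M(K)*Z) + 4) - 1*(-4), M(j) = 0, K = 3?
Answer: 1537/66 - 394*I*√23/23 ≈ 23.288 - 82.155*I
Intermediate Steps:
H(Z) = 8 + Z² (H(Z) = ((Z² + 0*Z) + 4) - 1*(-4) = ((Z² + 0) + 4) + 4 = (Z² + 4) + 4 = (4 + Z²) + 4 = 8 + Z²)
4728/(√(-2084 - 1228)) + 1537/(21 + H(1)*5) = 4728/(√(-2084 - 1228)) + 1537/(21 + (8 + 1²)*5) = 4728/(√(-3312)) + 1537/(21 + (8 + 1)*5) = 4728/((12*I*√23)) + 1537/(21 + 9*5) = 4728*(-I*√23/276) + 1537/(21 + 45) = -394*I*√23/23 + 1537/66 = 1537/66 - 394*I*√23/23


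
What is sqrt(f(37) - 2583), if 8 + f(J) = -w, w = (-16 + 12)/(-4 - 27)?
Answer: 15*I*sqrt(11067)/31 ≈ 50.903*I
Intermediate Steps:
w = 4/31 (w = -4/(-31) = -4*(-1/31) = 4/31 ≈ 0.12903)
f(J) = -252/31 (f(J) = -8 - 1*4/31 = -8 - 4/31 = -252/31)
sqrt(f(37) - 2583) = sqrt(-252/31 - 2583) = sqrt(-80325/31) = 15*I*sqrt(11067)/31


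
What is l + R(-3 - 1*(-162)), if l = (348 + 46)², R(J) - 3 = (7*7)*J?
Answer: 163030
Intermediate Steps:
R(J) = 3 + 49*J (R(J) = 3 + (7*7)*J = 3 + 49*J)
l = 155236 (l = 394² = 155236)
l + R(-3 - 1*(-162)) = 155236 + (3 + 49*(-3 - 1*(-162))) = 155236 + (3 + 49*(-3 + 162)) = 155236 + (3 + 49*159) = 155236 + (3 + 7791) = 155236 + 7794 = 163030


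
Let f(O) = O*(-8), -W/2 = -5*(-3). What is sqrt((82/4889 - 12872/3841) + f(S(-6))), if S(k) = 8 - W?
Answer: I*sqrt(108377696617952758)/18778649 ≈ 17.531*I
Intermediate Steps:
W = -30 (W = -(-10)*(-3) = -2*15 = -30)
S(k) = 38 (S(k) = 8 - 1*(-30) = 8 + 30 = 38)
f(O) = -8*O
sqrt((82/4889 - 12872/3841) + f(S(-6))) = sqrt((82/4889 - 12872/3841) - 8*38) = sqrt((82*(1/4889) - 12872*1/3841) - 304) = sqrt((82/4889 - 12872/3841) - 304) = sqrt(-62616246/18778649 - 304) = sqrt(-5771325542/18778649) = I*sqrt(108377696617952758)/18778649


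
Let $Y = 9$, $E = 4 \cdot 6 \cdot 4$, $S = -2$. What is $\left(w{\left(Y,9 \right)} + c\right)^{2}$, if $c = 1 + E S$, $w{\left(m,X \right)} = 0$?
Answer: $36481$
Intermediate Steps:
$E = 96$ ($E = 24 \cdot 4 = 96$)
$c = -191$ ($c = 1 + 96 \left(-2\right) = 1 - 192 = -191$)
$\left(w{\left(Y,9 \right)} + c\right)^{2} = \left(0 - 191\right)^{2} = \left(-191\right)^{2} = 36481$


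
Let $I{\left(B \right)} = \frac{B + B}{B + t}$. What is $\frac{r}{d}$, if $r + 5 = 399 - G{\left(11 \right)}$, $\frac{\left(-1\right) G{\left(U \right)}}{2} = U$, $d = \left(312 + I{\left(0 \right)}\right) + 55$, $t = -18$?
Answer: $\frac{416}{367} \approx 1.1335$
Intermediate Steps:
$I{\left(B \right)} = \frac{2 B}{-18 + B}$ ($I{\left(B \right)} = \frac{B + B}{B - 18} = \frac{2 B}{-18 + B}$)
$d = 367$ ($d = \left(312 + 2 \cdot 0 \frac{1}{-18 + 0}\right) + 55 = \left(312 + 2 \cdot 0 \frac{1}{-18}\right) + 55 = \left(312 + 2 \cdot 0 \left(- \frac{1}{18}\right)\right) + 55 = \left(312 + 0\right) + 55 = 312 + 55 = 367$)
$G{\left(U \right)} = - 2 U$
$r = 416$ ($r = -5 + \left(399 - \left(-2\right) 11\right) = -5 + \left(399 - -22\right) = -5 + \left(399 + 22\right) = -5 + 421 = 416$)
$\frac{r}{d} = \frac{416}{367}$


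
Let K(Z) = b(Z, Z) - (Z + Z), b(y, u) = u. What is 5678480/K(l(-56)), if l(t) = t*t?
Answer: -354905/196 ≈ -1810.7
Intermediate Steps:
l(t) = t**2
K(Z) = -Z (K(Z) = Z - (Z + Z) = Z - 2*Z = -Z)
5678480/K(l(-56)) = 5678480/((-1*(-56)**2)) = 5678480/((-1*3136)) = 5678480/(-3136) = 5678480*(-1/3136) = -354905/196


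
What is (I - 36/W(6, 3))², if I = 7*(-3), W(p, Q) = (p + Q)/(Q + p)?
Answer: 3249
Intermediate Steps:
W(p, Q) = 1 (W(p, Q) = (Q + p)/(Q + p) = 1)
I = -21
(I - 36/W(6, 3))² = (-21 - 36/1)² = (-21 - 36*1)² = (-21 - 36)² = (-57)² = 3249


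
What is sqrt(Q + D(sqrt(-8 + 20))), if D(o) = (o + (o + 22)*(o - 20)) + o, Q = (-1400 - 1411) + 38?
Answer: sqrt(-3201 + 8*sqrt(3)) ≈ 56.455*I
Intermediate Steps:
Q = -2773 (Q = -2811 + 38 = -2773)
D(o) = 2*o + (-20 + o)*(22 + o) (D(o) = (o + (22 + o)*(-20 + o)) + o = (o + (-20 + o)*(22 + o)) + o = 2*o + (-20 + o)*(22 + o))
sqrt(Q + D(sqrt(-8 + 20))) = sqrt(-2773 + (-440 + (sqrt(-8 + 20))**2 + 4*sqrt(-8 + 20))) = sqrt(-2773 + (-440 + (sqrt(12))**2 + 4*sqrt(12))) = sqrt(-2773 + (-440 + (2*sqrt(3))**2 + 4*(2*sqrt(3)))) = sqrt(-2773 + (-440 + 12 + 8*sqrt(3))) = sqrt(-2773 + (-428 + 8*sqrt(3))) = sqrt(-3201 + 8*sqrt(3))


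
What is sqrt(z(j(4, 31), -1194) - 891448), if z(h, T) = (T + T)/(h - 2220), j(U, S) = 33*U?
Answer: I*sqrt(26989445022)/174 ≈ 944.17*I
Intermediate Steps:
z(h, T) = 2*T/(-2220 + h) (z(h, T) = (2*T)/(-2220 + h) = 2*T/(-2220 + h))
sqrt(z(j(4, 31), -1194) - 891448) = sqrt(2*(-1194)/(-2220 + 33*4) - 891448) = sqrt(2*(-1194)/(-2220 + 132) - 891448) = sqrt(2*(-1194)/(-2088) - 891448) = sqrt(2*(-1194)*(-1/2088) - 891448) = sqrt(199/174 - 891448) = sqrt(-155111753/174) = I*sqrt(26989445022)/174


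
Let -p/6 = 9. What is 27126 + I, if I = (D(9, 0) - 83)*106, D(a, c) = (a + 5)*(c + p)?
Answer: -61808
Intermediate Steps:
p = -54 (p = -6*9 = -54)
D(a, c) = (-54 + c)*(5 + a) (D(a, c) = (a + 5)*(c - 54) = (5 + a)*(-54 + c) = (-54 + c)*(5 + a))
I = -88934 (I = ((-270 - 54*9 + 5*0 + 9*0) - 83)*106 = ((-270 - 486 + 0 + 0) - 83)*106 = (-756 - 83)*106 = -839*106 = -88934)
27126 + I = 27126 - 88934 = -61808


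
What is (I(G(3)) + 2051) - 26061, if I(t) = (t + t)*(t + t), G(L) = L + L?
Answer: -23866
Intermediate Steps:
G(L) = 2*L
I(t) = 4*t² (I(t) = (2*t)*(2*t) = 4*t²)
(I(G(3)) + 2051) - 26061 = (4*(2*3)² + 2051) - 26061 = (4*6² + 2051) - 26061 = (4*36 + 2051) - 26061 = (144 + 2051) - 26061 = 2195 - 26061 = -23866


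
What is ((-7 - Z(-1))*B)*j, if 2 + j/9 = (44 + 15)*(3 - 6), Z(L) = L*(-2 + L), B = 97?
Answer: 1562670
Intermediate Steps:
j = -1611 (j = -18 + 9*((44 + 15)*(3 - 6)) = -18 + 9*(59*(-3)) = -18 + 9*(-177) = -18 - 1593 = -1611)
((-7 - Z(-1))*B)*j = ((-7 - (-1)*(-2 - 1))*97)*(-1611) = ((-7 - (-1)*(-3))*97)*(-1611) = ((-7 - 1*3)*97)*(-1611) = ((-7 - 3)*97)*(-1611) = -10*97*(-1611) = -970*(-1611) = 1562670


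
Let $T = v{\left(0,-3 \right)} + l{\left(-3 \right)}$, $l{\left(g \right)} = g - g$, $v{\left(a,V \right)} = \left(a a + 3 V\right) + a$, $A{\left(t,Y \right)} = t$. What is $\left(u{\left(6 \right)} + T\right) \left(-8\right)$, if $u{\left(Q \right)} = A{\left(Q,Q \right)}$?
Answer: $24$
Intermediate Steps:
$u{\left(Q \right)} = Q$
$v{\left(a,V \right)} = a + a^{2} + 3 V$ ($v{\left(a,V \right)} = \left(a^{2} + 3 V\right) + a = a + a^{2} + 3 V$)
$l{\left(g \right)} = 0$
$T = -9$ ($T = \left(0 + 0^{2} + 3 \left(-3\right)\right) + 0 = \left(0 + 0 - 9\right) + 0 = -9 + 0 = -9$)
$\left(u{\left(6 \right)} + T\right) \left(-8\right) = \left(6 - 9\right) \left(-8\right) = \left(-3\right) \left(-8\right) = 24$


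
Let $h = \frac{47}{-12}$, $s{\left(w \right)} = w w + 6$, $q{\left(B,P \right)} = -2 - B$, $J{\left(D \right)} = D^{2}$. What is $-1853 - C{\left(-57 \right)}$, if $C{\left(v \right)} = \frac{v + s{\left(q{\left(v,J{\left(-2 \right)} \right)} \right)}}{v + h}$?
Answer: $- \frac{1318855}{731} \approx -1804.2$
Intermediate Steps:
$s{\left(w \right)} = 6 + w^{2}$ ($s{\left(w \right)} = w^{2} + 6 = 6 + w^{2}$)
$h = - \frac{47}{12}$ ($h = 47 \left(- \frac{1}{12}\right) = - \frac{47}{12} \approx -3.9167$)
$C{\left(v \right)} = \frac{6 + v + \left(-2 - v\right)^{2}}{- \frac{47}{12} + v}$ ($C{\left(v \right)} = \frac{v + \left(6 + \left(-2 - v\right)^{2}\right)}{v - \frac{47}{12}} = \frac{6 + v + \left(-2 - v\right)^{2}}{- \frac{47}{12} + v}$)
$-1853 - C{\left(-57 \right)} = -1853 - \frac{12 \left(10 + \left(-57\right)^{2} + 5 \left(-57\right)\right)}{-47 + 12 \left(-57\right)} = -1853 - \frac{12 \left(10 + 3249 - 285\right)}{-47 - 684} = -1853 - 12 \frac{1}{-731} \cdot 2974 = -1853 - 12 \left(- \frac{1}{731}\right) 2974 = -1853 - - \frac{35688}{731} = -1853 + \frac{35688}{731} = - \frac{1318855}{731}$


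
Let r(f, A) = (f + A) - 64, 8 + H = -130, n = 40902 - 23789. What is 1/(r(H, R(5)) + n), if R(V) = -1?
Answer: 1/16910 ≈ 5.9137e-5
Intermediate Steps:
n = 17113
H = -138 (H = -8 - 130 = -138)
r(f, A) = -64 + A + f (r(f, A) = (A + f) - 64 = -64 + A + f)
1/(r(H, R(5)) + n) = 1/((-64 - 1 - 138) + 17113) = 1/(-203 + 17113) = 1/16910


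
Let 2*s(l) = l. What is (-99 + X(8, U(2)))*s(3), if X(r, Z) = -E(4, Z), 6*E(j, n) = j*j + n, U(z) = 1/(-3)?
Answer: -1829/12 ≈ -152.42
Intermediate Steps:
U(z) = -⅓ (U(z) = 1*(-⅓) = -⅓)
E(j, n) = n/6 + j²/6 (E(j, n) = (j*j + n)/6 = (j² + n)/6 = (n + j²)/6 = n/6 + j²/6)
X(r, Z) = -8/3 - Z/6 (X(r, Z) = -(Z/6 + (⅙)*4²) = -(Z/6 + (⅙)*16) = -(Z/6 + 8/3) = -(8/3 + Z/6) = -8/3 - Z/6)
s(l) = l/2
(-99 + X(8, U(2)))*s(3) = (-99 + (-8/3 - ⅙*(-⅓)))*((½)*3) = (-99 + (-8/3 + 1/18))*(3/2) = (-99 - 47/18)*(3/2) = -1829/18*3/2 = -1829/12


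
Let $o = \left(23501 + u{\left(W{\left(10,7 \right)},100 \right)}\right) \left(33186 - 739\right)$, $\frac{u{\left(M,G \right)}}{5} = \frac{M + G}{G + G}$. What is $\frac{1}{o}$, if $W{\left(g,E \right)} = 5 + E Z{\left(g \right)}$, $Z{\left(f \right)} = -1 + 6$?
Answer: $\frac{2}{1525301023} \approx 1.3112 \cdot 10^{-9}$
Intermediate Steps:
$Z{\left(f \right)} = 5$
$W{\left(g,E \right)} = 5 + 5 E$ ($W{\left(g,E \right)} = 5 + E 5 = 5 + 5 E$)
$u{\left(M,G \right)} = \frac{5 \left(G + M\right)}{2 G}$ ($u{\left(M,G \right)} = 5 \frac{M + G}{G + G} = 5 \frac{G + M}{2 G} = \frac{5 \left(G + M\right)}{2 G}$)
$o = \frac{1525301023}{2}$ ($o = \left(23501 + \frac{5 \left(100 + \left(5 + 5 \cdot 7\right)\right)}{2 \cdot 100}\right) \left(33186 - 739\right) = \left(23501 + \frac{5}{2} \cdot \frac{1}{100} \left(100 + \left(5 + 35\right)\right)\right) 32447 = \left(23501 + \frac{5}{2} \cdot \frac{1}{100} \left(100 + 40\right)\right) 32447 = \left(23501 + \frac{5}{2} \cdot \frac{1}{100} \cdot 140\right) 32447 = \left(23501 + \frac{7}{2}\right) 32447 = \frac{47009}{2} \cdot 32447 = \frac{1525301023}{2} \approx 7.6265 \cdot 10^{8}$)
$\frac{1}{o} = \frac{1}{\frac{1525301023}{2}} = \frac{2}{1525301023}$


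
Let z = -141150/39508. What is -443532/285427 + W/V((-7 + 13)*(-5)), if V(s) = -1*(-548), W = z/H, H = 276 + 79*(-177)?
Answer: -21937220061989761/14117305689739896 ≈ -1.5539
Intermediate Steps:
H = -13707 (H = 276 - 13983 = -13707)
z = -70575/19754 (z = -141150*1/39508 = -70575/19754 ≈ -3.5727)
W = 23525/90256026 (W = -70575/19754/(-13707) = -70575/19754*(-1/13707) = 23525/90256026 ≈ 0.00026065)
V(s) = 548
-443532/285427 + W/V((-7 + 13)*(-5)) = -443532/285427 + (23525/90256026)/548 = -443532*1/285427 + (23525/90256026)*(1/548) = -443532/285427 + 23525/49460302248 = -21937220061989761/14117305689739896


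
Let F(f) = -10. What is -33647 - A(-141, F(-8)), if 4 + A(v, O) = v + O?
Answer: -33492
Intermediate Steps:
A(v, O) = -4 + O + v (A(v, O) = -4 + (v + O) = -4 + (O + v) = -4 + O + v)
-33647 - A(-141, F(-8)) = -33647 - (-4 - 10 - 141) = -33647 - 1*(-155) = -33647 + 155 = -33492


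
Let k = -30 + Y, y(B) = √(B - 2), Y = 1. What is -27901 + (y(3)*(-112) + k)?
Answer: -28042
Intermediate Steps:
y(B) = √(-2 + B)
k = -29 (k = -30 + 1 = -29)
-27901 + (y(3)*(-112) + k) = -27901 + (√(-2 + 3)*(-112) - 29) = -27901 + (√1*(-112) - 29) = -27901 + (1*(-112) - 29) = -27901 + (-112 - 29) = -27901 - 141 = -28042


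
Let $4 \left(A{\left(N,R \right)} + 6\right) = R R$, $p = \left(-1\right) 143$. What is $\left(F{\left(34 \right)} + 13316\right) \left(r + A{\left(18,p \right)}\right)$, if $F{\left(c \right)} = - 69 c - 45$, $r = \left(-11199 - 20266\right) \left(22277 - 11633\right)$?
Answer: $- \frac{14635495058875}{4} \approx -3.6589 \cdot 10^{12}$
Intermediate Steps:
$p = -143$
$A{\left(N,R \right)} = -6 + \frac{R^{2}}{4}$ ($A{\left(N,R \right)} = -6 + \frac{R R}{4} = -6 + \frac{R^{2}}{4}$)
$r = -334913460$ ($r = \left(-31465\right) 10644 = -334913460$)
$F{\left(c \right)} = -45 - 69 c$
$\left(F{\left(34 \right)} + 13316\right) \left(r + A{\left(18,p \right)}\right) = \left(\left(-45 - 2346\right) + 13316\right) \left(-334913460 - \left(6 - \frac{\left(-143\right)^{2}}{4}\right)\right) = \left(\left(-45 - 2346\right) + 13316\right) \left(-334913460 + \left(-6 + \frac{1}{4} \cdot 20449\right)\right) = \left(-2391 + 13316\right) \left(-334913460 + \left(-6 + \frac{20449}{4}\right)\right) = 10925 \left(-334913460 + \frac{20425}{4}\right) = 10925 \left(- \frac{1339633415}{4}\right) = - \frac{14635495058875}{4}$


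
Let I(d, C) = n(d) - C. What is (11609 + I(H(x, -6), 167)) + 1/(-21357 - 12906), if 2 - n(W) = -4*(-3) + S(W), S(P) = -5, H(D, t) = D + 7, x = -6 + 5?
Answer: 391865930/34263 ≈ 11437.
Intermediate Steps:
x = -1
H(D, t) = 7 + D
n(W) = -5 (n(W) = 2 - (-4*(-3) - 5) = 2 - (12 - 5) = 2 - 1*7 = 2 - 7 = -5)
I(d, C) = -5 - C
(11609 + I(H(x, -6), 167)) + 1/(-21357 - 12906) = (11609 + (-5 - 1*167)) + 1/(-21357 - 12906) = (11609 + (-5 - 167)) + 1/(-34263) = (11609 - 172) - 1/34263 = 11437 - 1/34263 = 391865930/34263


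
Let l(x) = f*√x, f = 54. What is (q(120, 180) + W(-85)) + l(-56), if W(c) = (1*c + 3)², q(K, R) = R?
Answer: 6904 + 108*I*√14 ≈ 6904.0 + 404.1*I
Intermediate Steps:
W(c) = (3 + c)² (W(c) = (c + 3)² = (3 + c)²)
l(x) = 54*√x
(q(120, 180) + W(-85)) + l(-56) = (180 + (3 - 85)²) + 54*√(-56) = (180 + (-82)²) + 54*(2*I*√14) = (180 + 6724) + 108*I*√14 = 6904 + 108*I*√14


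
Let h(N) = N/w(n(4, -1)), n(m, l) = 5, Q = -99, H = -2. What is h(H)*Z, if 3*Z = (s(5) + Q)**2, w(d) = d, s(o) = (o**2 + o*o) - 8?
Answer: -2166/5 ≈ -433.20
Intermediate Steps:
s(o) = -8 + 2*o**2 (s(o) = (o**2 + o**2) - 8 = 2*o**2 - 8 = -8 + 2*o**2)
h(N) = N/5
Z = 1083 (Z = ((-8 + 2*5**2) - 99)**2/3 = ((-8 + 2*25) - 99)**2/3 = ((-8 + 50) - 99)**2/3 = (42 - 99)**2/3 = (1/3)*(-57)**2 = (1/3)*3249 = 1083)
h(H)*Z = ((1/5)*(-2))*1083 = -2/5*1083 = -2166/5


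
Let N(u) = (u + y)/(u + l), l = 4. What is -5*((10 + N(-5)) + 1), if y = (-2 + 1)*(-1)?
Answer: -75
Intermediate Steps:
y = 1 (y = -1*(-1) = 1)
N(u) = (1 + u)/(4 + u) (N(u) = (u + 1)/(u + 4) = (1 + u)/(4 + u))
-5*((10 + N(-5)) + 1) = -5*((10 + (1 - 5)/(4 - 5)) + 1) = -5*((10 - 4/(-1)) + 1) = -5*((10 - 1*(-4)) + 1) = -5*((10 + 4) + 1) = -5*(14 + 1) = -5*15 = -75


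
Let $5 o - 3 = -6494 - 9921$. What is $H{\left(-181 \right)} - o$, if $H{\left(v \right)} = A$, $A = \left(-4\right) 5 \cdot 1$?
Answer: $\frac{16312}{5} \approx 3262.4$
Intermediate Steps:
$A = -20$ ($A = \left(-20\right) 1 = -20$)
$H{\left(v \right)} = -20$
$o = - \frac{16412}{5}$ ($o = \frac{3}{5} + \frac{-6494 - 9921}{5} = \frac{3}{5} + \frac{1}{5} \left(-16415\right) = \frac{3}{5} - 3283 = - \frac{16412}{5} \approx -3282.4$)
$H{\left(-181 \right)} - o = -20 - - \frac{16412}{5} = -20 + \frac{16412}{5} = \frac{16312}{5}$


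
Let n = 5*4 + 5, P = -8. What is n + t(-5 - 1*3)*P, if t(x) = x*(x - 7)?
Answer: -935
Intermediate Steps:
n = 25 (n = 20 + 5 = 25)
t(x) = x*(-7 + x)
n + t(-5 - 1*3)*P = 25 + ((-5 - 1*3)*(-7 + (-5 - 1*3)))*(-8) = 25 + ((-5 - 3)*(-7 + (-5 - 3)))*(-8) = 25 - 8*(-7 - 8)*(-8) = 25 - 8*(-15)*(-8) = 25 + 120*(-8) = 25 - 960 = -935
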